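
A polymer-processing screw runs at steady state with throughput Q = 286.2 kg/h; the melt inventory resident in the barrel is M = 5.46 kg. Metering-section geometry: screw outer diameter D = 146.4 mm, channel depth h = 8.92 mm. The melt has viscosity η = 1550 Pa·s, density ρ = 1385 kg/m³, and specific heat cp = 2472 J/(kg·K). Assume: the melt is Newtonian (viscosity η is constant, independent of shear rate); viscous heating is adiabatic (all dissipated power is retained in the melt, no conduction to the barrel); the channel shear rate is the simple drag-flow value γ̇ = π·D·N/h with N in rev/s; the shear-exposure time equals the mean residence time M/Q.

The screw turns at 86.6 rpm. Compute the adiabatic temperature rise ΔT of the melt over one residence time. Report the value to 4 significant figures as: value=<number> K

Q_s = Q / 3600 = 286.2 / 3600 = 0.0795 kg/s
t_res = M / Q_s = 5.46 ÷ 0.0795 = 68.6792 s
Convert to SI: D = 0.1464 m, h = 0.00892 m, N = 86.6/60 = 1.44333 rev/s
Shear rate: γ̇ = πDN/h = π·0.1464·1.44333/0.00892 = 74.4205 s⁻¹
ΔT = η·γ̇²·t_res / (ρ·cp) = 1550 · (74.4205)² · 68.6792 / (1385 · 2472) = 172.204 K

value=172.2 K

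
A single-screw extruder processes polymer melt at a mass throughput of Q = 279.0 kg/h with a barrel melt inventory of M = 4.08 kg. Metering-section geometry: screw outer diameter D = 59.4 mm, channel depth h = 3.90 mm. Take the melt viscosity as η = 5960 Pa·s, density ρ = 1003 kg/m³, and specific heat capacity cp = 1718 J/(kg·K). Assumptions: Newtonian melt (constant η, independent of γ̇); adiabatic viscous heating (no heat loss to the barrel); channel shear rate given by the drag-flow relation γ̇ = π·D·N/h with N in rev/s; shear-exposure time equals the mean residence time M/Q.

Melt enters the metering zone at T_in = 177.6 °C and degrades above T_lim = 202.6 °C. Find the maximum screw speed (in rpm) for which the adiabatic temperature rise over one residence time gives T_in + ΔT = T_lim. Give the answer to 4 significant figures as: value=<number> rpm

value=14.69 rpm

Throughput in SI: Q_s = 279.0 kg/h ÷ 3600 s/h = 0.0775 kg/s
t_res = M / Q_s = 4.08 / 0.0775 = 52.6452 s
Convert to metres: D = 0.0594 m, h = 0.0039 m
ΔT_a = T_lim − T_in = 202.6 °C − 177.6 °C = 25 K
Invert ΔT = ηγ̇²t_res/(ρcp) for γ̇: γ̇_max² = ΔT_a ρ cp / (η t_res) = 25·1003·1718 / (5960·52.6452) = 137.296 s⁻²
γ̇_max = √137.296 = 11.7174 s⁻¹
N_max = γ̇_max·h / (π·D) = 11.7174 · 0.0039 / (π · 0.0594) = 0.244883 rev/s = 14.693 rpm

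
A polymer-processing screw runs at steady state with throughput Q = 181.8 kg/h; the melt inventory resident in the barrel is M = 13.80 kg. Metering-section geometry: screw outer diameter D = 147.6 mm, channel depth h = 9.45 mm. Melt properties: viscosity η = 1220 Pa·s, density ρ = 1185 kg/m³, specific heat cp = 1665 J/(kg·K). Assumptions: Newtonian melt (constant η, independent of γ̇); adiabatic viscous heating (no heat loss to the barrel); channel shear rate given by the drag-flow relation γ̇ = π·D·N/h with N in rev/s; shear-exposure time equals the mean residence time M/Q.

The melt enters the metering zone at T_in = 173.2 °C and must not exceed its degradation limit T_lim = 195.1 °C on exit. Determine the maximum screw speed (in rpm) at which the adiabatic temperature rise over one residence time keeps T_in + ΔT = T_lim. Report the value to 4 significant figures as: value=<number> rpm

Q_s = Q / 3600 = 181.8 / 3600 = 0.0505 kg/s
Mean residence time: t_res = M/Q_s = 13.80 kg / 0.0505 kg/s = 273.267 s
D = 147.6 mm = 0.1476 m;  h = 9.45 mm = 0.00945 m
ΔT_a = T_lim − T_in = 195.1 − 173.2 = 21.9 K
γ̇_max² = ΔT_a·ρ·cp / (η·t_res) = [21.9 × 1185 × 1665] / [1220 × 273.267] = 129.607 s⁻²
Take the square root: γ̇_max = √(129.607) = 11.3845 s⁻¹
N_max = γ̇_max h / (πD) = 11.3845·0.00945/(π·0.1476) = 0.232012 rev/s → ×60 = 13.9207 rpm

value=13.92 rpm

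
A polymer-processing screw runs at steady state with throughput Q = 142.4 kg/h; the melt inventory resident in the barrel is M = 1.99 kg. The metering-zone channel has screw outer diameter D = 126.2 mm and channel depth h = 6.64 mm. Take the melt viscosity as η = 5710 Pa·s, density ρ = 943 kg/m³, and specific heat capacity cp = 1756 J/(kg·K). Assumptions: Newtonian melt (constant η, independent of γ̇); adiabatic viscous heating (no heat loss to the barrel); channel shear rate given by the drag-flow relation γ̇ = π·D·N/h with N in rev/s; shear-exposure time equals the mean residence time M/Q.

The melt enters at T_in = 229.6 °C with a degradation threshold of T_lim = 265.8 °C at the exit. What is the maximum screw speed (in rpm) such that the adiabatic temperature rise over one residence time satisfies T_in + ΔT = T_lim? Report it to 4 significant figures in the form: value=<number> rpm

Q_s = Q / 3600 = 142.4 / 3600 = 0.0395556 kg/s
Mean residence time: t_res = M/Q_s = 1.99 kg / 0.0395556 kg/s = 50.309 s
Convert to metres: D = 0.1262 m, h = 0.00664 m
Allowable rise: ΔT_a = T_lim − T_in = 265.8 − 229.6 = 36.2 K
γ̇_max² = ΔT_a·ρ·cp / (η·t_res) = [36.2 × 943 × 1756] / [5710 × 50.309] = 208.671 s⁻²
Take the square root: γ̇_max = √(208.671) = 14.4455 s⁻¹
N_max = γ̇_max·h / (π·D) = 14.4455 · 0.00664 / (π · 0.1262) = 0.24193 rev/s = 14.5158 rpm

value=14.52 rpm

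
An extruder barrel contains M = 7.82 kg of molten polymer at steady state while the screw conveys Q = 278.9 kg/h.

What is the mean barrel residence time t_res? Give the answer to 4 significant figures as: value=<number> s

value=100.9 s

Convert throughput: Q = 278.9 kg/h = 278.9/3600 = 0.0774722 kg/s
t_res = M / Q_s = 7.82 / 0.0774722 = 100.939 s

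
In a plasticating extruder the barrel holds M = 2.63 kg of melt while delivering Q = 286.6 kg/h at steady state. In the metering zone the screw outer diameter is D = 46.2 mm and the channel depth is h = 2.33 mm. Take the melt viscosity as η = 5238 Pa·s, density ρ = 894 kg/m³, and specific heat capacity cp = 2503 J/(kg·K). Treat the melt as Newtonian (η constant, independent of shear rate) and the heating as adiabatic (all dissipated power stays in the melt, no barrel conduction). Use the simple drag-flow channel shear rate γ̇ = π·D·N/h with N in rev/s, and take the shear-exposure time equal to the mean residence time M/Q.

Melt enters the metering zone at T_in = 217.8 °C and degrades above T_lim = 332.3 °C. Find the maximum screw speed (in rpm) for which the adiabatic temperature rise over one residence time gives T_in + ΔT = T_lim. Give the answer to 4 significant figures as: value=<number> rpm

Q_s = Q / 3600 = 286.6 / 3600 = 0.0796111 kg/s
t_res = M / Q_s = 2.63 / 0.0796111 = 33.0356 s
Convert to metres: D = 0.0462 m, h = 0.00233 m
ΔT_a = T_lim − T_in = 332.3 °C − 217.8 °C = 114.5 K
γ̇_max² = ΔT_a·ρ·cp/(η·t_res) = 114.5·894·2503/(5238·33.0356) = 1480.66 s⁻²
Take the square root: γ̇_max = √(1480.66) = 38.4794 s⁻¹
N_max = γ̇_max h / (πD) = 38.4794·0.00233/(π·0.0462) = 0.617721 rev/s → ×60 = 37.0632 rpm

value=37.06 rpm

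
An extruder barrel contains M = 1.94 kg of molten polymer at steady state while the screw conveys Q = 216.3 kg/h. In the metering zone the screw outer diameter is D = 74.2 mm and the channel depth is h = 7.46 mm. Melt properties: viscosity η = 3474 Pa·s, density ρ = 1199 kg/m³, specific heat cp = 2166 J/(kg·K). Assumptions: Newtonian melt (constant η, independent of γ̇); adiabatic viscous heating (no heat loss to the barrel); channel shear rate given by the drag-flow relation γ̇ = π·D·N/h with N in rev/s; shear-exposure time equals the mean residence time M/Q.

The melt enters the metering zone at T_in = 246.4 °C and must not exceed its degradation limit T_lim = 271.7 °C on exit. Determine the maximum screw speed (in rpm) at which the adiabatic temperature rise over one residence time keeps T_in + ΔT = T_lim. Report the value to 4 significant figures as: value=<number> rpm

value=46.47 rpm

Q_s = Q / 3600 = 216.3 / 3600 = 0.0600833 kg/s
t_res = M / Q_s = 1.94 ÷ 0.0600833 = 32.2885 s
Convert to metres: D = 0.0742 m, h = 0.00746 m
ΔT_a = T_lim − T_in = 271.7 − 246.4 = 25.3 K
γ̇_max² = ΔT_a·ρ·cp / (η·t_res) = [25.3 × 1199 × 2166] / [3474 × 32.2885] = 585.761 s⁻²
γ̇_max = √585.761 = 24.2025 s⁻¹
N_max = γ̇_max h / (πD) = 24.2025·0.00746/(π·0.0742) = 0.774543 rev/s → ×60 = 46.4726 rpm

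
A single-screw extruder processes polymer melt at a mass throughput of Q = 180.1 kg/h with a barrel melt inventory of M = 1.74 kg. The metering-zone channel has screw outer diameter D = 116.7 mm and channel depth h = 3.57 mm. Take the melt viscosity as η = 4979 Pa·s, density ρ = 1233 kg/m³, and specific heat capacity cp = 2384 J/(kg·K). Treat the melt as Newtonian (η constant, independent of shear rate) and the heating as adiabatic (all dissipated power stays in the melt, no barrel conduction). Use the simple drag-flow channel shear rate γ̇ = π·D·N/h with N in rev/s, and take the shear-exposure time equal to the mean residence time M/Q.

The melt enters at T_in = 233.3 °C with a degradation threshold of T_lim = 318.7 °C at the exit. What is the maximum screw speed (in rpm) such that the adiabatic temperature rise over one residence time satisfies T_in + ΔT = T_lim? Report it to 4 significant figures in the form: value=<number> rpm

value=22.24 rpm

Throughput in SI: Q_s = 180.1 kg/h ÷ 3600 s/h = 0.0500278 kg/s
t_res = M / Q_s = 1.74 ÷ 0.0500278 = 34.7807 s
Convert to metres: D = 0.1167 m, h = 0.00357 m
ΔT_a = T_lim − T_in = 318.7 − 233.3 = 85.4 K
γ̇_max² = ΔT_a·ρ·cp/(η·t_res) = 85.4·1233·2384/(4979·34.7807) = 1449.6 s⁻²
γ̇_max = √1449.6 = 38.0736 s⁻¹
N_max = γ̇_max h / (πD) = 38.0736·0.00357/(π·0.1167) = 0.370741 rev/s → ×60 = 22.2445 rpm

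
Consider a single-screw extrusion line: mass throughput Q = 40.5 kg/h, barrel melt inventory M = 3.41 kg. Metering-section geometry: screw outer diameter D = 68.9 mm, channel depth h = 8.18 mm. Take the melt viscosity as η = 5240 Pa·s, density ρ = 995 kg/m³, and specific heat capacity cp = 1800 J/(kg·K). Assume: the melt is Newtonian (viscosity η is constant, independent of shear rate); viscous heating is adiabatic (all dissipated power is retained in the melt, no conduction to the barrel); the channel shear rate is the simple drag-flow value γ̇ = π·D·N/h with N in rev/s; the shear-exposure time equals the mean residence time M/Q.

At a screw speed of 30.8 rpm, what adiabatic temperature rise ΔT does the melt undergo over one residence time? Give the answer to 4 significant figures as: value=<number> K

Convert throughput: Q = 40.5 kg/h = 40.5/3600 = 0.01125 kg/s
t_res = M / Q_s = 3.41 / 0.01125 = 303.111 s
D = 68.9 mm = 0.0689 m;  h = 8.18 mm = 0.00818 m;  N = 30.8 rpm / 60 = 0.513333 rev/s
Shear rate: γ̇ = πDN/h = π·0.0689·0.513333/0.00818 = 13.5836 s⁻¹
ΔT = η·γ̇²·t_res/(ρ·cp) = [5240 × 13.5836² × 303.111] / [995 × 1800] = 163.632 K

value=163.6 K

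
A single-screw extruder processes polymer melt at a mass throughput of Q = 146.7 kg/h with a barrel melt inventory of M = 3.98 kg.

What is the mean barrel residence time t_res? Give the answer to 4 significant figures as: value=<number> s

value=97.67 s

Q_s = Q / 3600 = 146.7 / 3600 = 0.04075 kg/s
t_res = M / Q_s = 3.98 / 0.04075 = 97.6687 s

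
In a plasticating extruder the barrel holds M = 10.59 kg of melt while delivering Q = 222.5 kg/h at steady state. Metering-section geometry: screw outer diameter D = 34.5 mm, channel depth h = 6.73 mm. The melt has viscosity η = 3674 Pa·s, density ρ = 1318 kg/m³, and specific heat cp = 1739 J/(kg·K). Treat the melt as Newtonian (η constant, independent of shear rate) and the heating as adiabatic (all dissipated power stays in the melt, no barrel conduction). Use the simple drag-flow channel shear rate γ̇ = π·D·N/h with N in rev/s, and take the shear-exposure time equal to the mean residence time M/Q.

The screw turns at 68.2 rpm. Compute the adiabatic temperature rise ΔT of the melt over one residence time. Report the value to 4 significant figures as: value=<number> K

Convert throughput: Q = 222.5 kg/h = 222.5/3600 = 0.0618056 kg/s
t_res = M / Q_s = 10.59 / 0.0618056 = 171.344 s
Convert to SI: D = 0.0345 m, h = 0.00673 m, N = 68.2/60 = 1.13667 rev/s
Shear rate: γ̇ = πDN/h = π·0.0345·1.13667/0.00673 = 18.3057 s⁻¹
Adiabatic rise: ΔT = η γ̇² t_res / (ρ cp) = 3674·(18.3057)²·171.344 / (1318·1739) = 92.0379 K

value=92.04 K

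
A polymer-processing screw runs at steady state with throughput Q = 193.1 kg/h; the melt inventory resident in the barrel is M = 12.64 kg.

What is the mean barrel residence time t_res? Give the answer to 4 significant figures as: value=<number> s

Convert throughput: Q = 193.1 kg/h = 193.1/3600 = 0.0536389 kg/s
t_res = M / Q_s = 12.64 ÷ 0.0536389 = 235.65 s

value=235.6 s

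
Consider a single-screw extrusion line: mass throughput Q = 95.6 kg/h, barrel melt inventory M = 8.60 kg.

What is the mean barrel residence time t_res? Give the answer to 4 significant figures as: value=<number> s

Q_s = Q / 3600 = 95.6 / 3600 = 0.0265556 kg/s
Mean residence time: t_res = M/Q_s = 8.60 kg / 0.0265556 kg/s = 323.849 s

value=323.8 s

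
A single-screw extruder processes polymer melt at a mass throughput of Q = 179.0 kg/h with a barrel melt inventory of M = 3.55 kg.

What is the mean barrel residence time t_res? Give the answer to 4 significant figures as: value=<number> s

Q_s = Q / 3600 = 179.0 / 3600 = 0.0497222 kg/s
t_res = M / Q_s = 3.55 ÷ 0.0497222 = 71.3966 s

value=71.40 s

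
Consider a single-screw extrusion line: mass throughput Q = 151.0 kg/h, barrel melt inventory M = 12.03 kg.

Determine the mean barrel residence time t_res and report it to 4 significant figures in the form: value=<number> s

Convert throughput: Q = 151.0 kg/h = 151.0/3600 = 0.0419444 kg/s
Mean residence time: t_res = M/Q_s = 12.03 kg / 0.0419444 kg/s = 286.808 s

value=286.8 s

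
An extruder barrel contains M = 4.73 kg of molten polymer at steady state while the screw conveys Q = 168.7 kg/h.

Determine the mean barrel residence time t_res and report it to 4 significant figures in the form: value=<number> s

Throughput in SI: Q_s = 168.7 kg/h ÷ 3600 s/h = 0.0468611 kg/s
t_res = M / Q_s = 4.73 ÷ 0.0468611 = 100.937 s

value=100.9 s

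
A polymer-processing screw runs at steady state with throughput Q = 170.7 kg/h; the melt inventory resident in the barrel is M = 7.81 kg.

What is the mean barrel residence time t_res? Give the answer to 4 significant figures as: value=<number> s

Throughput in SI: Q_s = 170.7 kg/h ÷ 3600 s/h = 0.0474167 kg/s
t_res = M / Q_s = 7.81 ÷ 0.0474167 = 164.71 s

value=164.7 s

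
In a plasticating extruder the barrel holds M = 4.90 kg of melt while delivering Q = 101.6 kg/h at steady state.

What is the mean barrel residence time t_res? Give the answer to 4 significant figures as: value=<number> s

Throughput in SI: Q_s = 101.6 kg/h ÷ 3600 s/h = 0.0282222 kg/s
t_res = M / Q_s = 4.90 / 0.0282222 = 173.622 s

value=173.6 s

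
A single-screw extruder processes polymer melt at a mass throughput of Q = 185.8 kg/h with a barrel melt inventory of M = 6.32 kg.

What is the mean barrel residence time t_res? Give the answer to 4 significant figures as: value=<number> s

value=122.5 s

Throughput in SI: Q_s = 185.8 kg/h ÷ 3600 s/h = 0.0516111 kg/s
t_res = M / Q_s = 6.32 / 0.0516111 = 122.454 s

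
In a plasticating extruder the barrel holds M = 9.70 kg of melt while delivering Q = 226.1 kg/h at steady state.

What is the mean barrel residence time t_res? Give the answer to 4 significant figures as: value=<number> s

value=154.4 s

Throughput in SI: Q_s = 226.1 kg/h ÷ 3600 s/h = 0.0628056 kg/s
Mean residence time: t_res = M/Q_s = 9.70 kg / 0.0628056 kg/s = 154.445 s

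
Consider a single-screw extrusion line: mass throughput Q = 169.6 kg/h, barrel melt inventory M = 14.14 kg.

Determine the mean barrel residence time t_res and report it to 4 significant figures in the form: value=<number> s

Convert throughput: Q = 169.6 kg/h = 169.6/3600 = 0.0471111 kg/s
t_res = M / Q_s = 14.14 ÷ 0.0471111 = 300.142 s

value=300.1 s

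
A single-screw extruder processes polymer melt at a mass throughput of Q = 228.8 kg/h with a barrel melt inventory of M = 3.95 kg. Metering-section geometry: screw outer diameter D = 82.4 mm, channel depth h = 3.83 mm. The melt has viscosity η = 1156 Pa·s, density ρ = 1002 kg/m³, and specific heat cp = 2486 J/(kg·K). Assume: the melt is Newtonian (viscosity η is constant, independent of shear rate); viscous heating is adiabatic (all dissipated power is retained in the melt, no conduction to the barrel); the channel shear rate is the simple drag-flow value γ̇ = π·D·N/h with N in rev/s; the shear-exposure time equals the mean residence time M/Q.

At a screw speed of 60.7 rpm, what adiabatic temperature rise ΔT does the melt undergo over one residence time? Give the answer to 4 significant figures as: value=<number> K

Convert throughput: Q = 228.8 kg/h = 228.8/3600 = 0.0635556 kg/s
Mean residence time: t_res = M/Q_s = 3.95 kg / 0.0635556 kg/s = 62.1503 s
Geometry in metres: D = 82.4 mm → 0.0824 m, h = 3.83 mm → 0.00383 m; screw speed N = 60.7 rpm = 1.01167 rev/s
γ̇ = π·D·N / h = π · 0.0824 · 1.01167 / 0.00383 = 68.3779 s⁻¹
Adiabatic rise: ΔT = η γ̇² t_res / (ρ cp) = 1156·(68.3779)²·62.1503 / (1002·2486) = 134.854 K

value=134.9 K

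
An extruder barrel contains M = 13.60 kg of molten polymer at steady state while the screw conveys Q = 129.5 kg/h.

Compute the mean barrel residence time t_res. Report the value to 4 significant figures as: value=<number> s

Q_s = Q / 3600 = 129.5 / 3600 = 0.0359722 kg/s
t_res = M / Q_s = 13.60 ÷ 0.0359722 = 378.069 s

value=378.1 s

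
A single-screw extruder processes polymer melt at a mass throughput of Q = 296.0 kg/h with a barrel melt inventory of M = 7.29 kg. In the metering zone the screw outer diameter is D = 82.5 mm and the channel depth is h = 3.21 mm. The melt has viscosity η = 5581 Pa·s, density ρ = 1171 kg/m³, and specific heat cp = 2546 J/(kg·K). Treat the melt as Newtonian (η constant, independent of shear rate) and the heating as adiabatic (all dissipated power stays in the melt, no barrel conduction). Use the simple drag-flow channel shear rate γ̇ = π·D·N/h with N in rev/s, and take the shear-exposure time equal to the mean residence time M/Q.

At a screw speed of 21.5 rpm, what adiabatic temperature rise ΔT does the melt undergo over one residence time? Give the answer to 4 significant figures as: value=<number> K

value=138.9 K

Throughput in SI: Q_s = 296.0 kg/h ÷ 3600 s/h = 0.0822222 kg/s
t_res = M / Q_s = 7.29 ÷ 0.0822222 = 88.6622 s
Geometry in metres: D = 82.5 mm → 0.0825 m, h = 3.21 mm → 0.00321 m; screw speed N = 21.5 rpm = 0.358333 rev/s
Shear rate: γ̇ = πDN/h = π·0.0825·0.358333/0.00321 = 28.9325 s⁻¹
ΔT = η·γ̇²·t_res/(ρ·cp) = [5581 × 28.9325² × 88.6622] / [1171 × 2546] = 138.934 K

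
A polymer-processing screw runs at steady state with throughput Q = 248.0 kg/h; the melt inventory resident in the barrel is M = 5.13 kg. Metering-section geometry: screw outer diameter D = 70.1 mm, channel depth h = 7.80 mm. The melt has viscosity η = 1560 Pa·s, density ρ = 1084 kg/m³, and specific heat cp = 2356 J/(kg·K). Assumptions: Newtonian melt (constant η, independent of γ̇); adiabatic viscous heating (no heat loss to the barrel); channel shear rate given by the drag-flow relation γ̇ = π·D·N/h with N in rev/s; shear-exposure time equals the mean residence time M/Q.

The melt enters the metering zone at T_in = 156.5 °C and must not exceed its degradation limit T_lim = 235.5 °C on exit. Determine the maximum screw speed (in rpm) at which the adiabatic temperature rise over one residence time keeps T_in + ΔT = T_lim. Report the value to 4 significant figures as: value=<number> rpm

value=88.56 rpm

Q_s = Q / 3600 = 248.0 / 3600 = 0.0688889 kg/s
Mean residence time: t_res = M/Q_s = 5.13 kg / 0.0688889 kg/s = 74.4677 s
Convert to metres: D = 0.0701 m, h = 0.0078 m
Allowable rise: ΔT_a = T_lim − T_in = 235.5 − 156.5 = 79 K
Invert ΔT = ηγ̇²t_res/(ρcp) for γ̇: γ̇_max² = ΔT_a ρ cp / (η t_res) = 79·1084·2356 / (1560·74.4677) = 1736.76 s⁻²
γ̇_max = √1736.76 = 41.6744 s⁻¹
Solve γ̇ = πDN/h for N: N_max = γ̇_max·h/(π·D) = 41.6744 × 0.0078 / (π × 0.0701) = 1.47603 rev/s = 88.562 rpm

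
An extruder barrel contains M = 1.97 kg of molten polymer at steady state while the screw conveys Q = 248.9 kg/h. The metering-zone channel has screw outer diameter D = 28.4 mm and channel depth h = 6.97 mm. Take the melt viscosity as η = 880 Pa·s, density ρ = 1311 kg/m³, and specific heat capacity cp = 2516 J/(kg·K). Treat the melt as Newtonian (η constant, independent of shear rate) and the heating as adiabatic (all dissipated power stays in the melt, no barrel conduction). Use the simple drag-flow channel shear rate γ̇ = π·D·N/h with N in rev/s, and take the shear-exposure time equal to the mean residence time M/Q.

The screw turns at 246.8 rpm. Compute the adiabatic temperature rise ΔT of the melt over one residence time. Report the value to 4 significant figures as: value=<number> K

value=21.08 K

Throughput in SI: Q_s = 248.9 kg/h ÷ 3600 s/h = 0.0691389 kg/s
Mean residence time: t_res = M/Q_s = 1.97 kg / 0.0691389 kg/s = 28.4934 s
Geometry in metres: D = 28.4 mm → 0.0284 m, h = 6.97 mm → 0.00697 m; screw speed N = 246.8 rpm = 4.11333 rev/s
γ̇ = π D N / h = (π)(0.0284)(4.11333) / 0.00697 = 52.6538 s⁻¹
Adiabatic rise: ΔT = η γ̇² t_res / (ρ cp) = 880·(52.6538)²·28.4934 / (1311·2516) = 21.0752 K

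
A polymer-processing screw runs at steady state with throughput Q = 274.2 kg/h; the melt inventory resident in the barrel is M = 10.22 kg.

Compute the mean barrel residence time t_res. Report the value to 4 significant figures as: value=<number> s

Convert throughput: Q = 274.2 kg/h = 274.2/3600 = 0.0761667 kg/s
t_res = M / Q_s = 10.22 / 0.0761667 = 134.179 s

value=134.2 s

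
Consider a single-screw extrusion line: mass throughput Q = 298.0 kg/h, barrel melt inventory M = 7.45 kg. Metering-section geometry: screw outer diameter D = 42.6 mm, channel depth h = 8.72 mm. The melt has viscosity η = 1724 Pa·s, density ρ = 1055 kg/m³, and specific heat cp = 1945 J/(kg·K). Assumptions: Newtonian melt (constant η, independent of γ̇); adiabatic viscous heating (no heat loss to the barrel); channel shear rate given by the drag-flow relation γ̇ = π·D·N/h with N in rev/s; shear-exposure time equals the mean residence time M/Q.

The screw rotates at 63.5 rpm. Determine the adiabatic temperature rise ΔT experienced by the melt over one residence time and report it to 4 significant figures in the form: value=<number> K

Convert throughput: Q = 298.0 kg/h = 298.0/3600 = 0.0827778 kg/s
t_res = M / Q_s = 7.45 / 0.0827778 = 90 s
Convert to SI: D = 0.0426 m, h = 0.00872 m, N = 63.5/60 = 1.05833 rev/s
γ̇ = π·D·N / h = π · 0.0426 · 1.05833 / 0.00872 = 16.243 s⁻¹
ΔT = η·γ̇²·t_res/(ρ·cp) = [1724 × 16.243² × 90] / [1055 × 1945] = 19.9498 K

value=19.95 K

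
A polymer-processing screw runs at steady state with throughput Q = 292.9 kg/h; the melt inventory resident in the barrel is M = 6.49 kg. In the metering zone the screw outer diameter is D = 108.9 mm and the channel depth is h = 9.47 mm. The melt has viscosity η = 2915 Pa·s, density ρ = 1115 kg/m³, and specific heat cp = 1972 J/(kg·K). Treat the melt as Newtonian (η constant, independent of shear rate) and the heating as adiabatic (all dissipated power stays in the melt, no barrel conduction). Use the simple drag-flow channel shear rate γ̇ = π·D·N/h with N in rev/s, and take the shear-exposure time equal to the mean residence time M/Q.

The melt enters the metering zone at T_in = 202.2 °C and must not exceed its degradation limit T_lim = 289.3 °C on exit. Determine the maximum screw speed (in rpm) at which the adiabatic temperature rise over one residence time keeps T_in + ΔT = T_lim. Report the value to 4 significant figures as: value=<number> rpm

value=47.66 rpm

Q_s = Q / 3600 = 292.9 / 3600 = 0.0813611 kg/s
t_res = M / Q_s = 6.49 ÷ 0.0813611 = 79.7678 s
Geometry in SI: D = 108.9 mm → 0.1089 m, h = 9.47 mm → 0.00947 m
Allowable rise: ΔT_a = T_lim − T_in = 289.3 − 202.2 = 87.1 K
γ̇_max² = ΔT_a·ρ·cp/(η·t_res) = 87.1·1115·1972/(2915·79.7678) = 823.633 s⁻²
γ̇_max = sqrt(823.633) = 28.699 s⁻¹
N_max = γ̇_max·h / (π·D) = 28.699 · 0.00947 / (π · 0.1089) = 0.7944 rev/s = 47.664 rpm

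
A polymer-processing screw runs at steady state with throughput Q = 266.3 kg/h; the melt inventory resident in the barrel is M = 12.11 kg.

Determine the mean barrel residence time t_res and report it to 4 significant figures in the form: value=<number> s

value=163.7 s

Throughput in SI: Q_s = 266.3 kg/h ÷ 3600 s/h = 0.0739722 kg/s
Mean residence time: t_res = M/Q_s = 12.11 kg / 0.0739722 kg/s = 163.71 s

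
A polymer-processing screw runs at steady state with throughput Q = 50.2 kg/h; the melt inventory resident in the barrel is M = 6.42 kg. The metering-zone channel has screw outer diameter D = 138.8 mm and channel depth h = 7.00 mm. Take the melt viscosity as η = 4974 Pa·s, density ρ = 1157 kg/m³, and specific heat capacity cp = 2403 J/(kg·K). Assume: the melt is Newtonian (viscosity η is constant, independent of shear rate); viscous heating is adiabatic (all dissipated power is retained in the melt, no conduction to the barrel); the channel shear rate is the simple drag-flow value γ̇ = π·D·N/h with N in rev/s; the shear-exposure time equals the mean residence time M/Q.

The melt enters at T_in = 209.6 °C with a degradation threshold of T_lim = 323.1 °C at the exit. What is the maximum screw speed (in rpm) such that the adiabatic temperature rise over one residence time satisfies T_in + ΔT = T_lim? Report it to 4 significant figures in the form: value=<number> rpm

Convert throughput: Q = 50.2 kg/h = 50.2/3600 = 0.0139444 kg/s
t_res = M / Q_s = 6.42 / 0.0139444 = 460.398 s
D = 138.8 mm = 0.1388 m;  h = 7.00 mm = 0.007 m
ΔT_a = T_lim − T_in = 323.1 °C − 209.6 °C = 113.5 K
γ̇_max² = ΔT_a·ρ·cp/(η·t_res) = 113.5·1157·2403/(4974·460.398) = 137.798 s⁻²
Take the square root: γ̇_max = √(137.798) = 11.7387 s⁻¹
Solve γ̇ = πDN/h for N: N_max = γ̇_max·h/(π·D) = 11.7387 × 0.007 / (π × 0.1388) = 0.188443 rev/s = 11.3066 rpm

value=11.31 rpm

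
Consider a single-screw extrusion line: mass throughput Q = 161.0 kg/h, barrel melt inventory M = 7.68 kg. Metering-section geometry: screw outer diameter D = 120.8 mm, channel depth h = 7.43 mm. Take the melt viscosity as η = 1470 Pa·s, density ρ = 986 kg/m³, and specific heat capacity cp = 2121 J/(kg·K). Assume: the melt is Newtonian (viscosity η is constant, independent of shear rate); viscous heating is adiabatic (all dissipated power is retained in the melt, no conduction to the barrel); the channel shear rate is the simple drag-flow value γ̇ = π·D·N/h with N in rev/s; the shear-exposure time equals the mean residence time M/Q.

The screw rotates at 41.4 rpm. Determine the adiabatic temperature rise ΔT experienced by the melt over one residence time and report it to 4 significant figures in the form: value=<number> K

Convert throughput: Q = 161.0 kg/h = 161.0/3600 = 0.0447222 kg/s
t_res = M / Q_s = 7.68 / 0.0447222 = 171.727 s
Geometry in metres: D = 120.8 mm → 0.1208 m, h = 7.43 mm → 0.00743 m; screw speed N = 41.4 rpm = 0.69 rev/s
Shear rate: γ̇ = πDN/h = π·0.1208·0.69/0.00743 = 35.2433 s⁻¹
ΔT = η·γ̇²·t_res/(ρ·cp) = [1470 × 35.2433² × 171.727] / [986 × 2121] = 149.931 K

value=149.9 K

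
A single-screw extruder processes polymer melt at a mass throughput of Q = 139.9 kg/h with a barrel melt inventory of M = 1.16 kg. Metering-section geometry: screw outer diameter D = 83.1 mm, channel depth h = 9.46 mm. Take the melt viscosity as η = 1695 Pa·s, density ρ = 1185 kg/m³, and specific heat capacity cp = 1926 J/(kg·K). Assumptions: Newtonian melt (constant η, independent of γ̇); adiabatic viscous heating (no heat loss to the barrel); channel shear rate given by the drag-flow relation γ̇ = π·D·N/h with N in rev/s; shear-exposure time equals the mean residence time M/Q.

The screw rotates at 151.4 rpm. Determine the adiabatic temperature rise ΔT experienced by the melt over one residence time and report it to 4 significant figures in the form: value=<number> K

value=107.5 K

Q_s = Q / 3600 = 139.9 / 3600 = 0.0388611 kg/s
t_res = M / Q_s = 1.16 ÷ 0.0388611 = 29.8499 s
Convert to SI: D = 0.0831 m, h = 0.00946 m, N = 151.4/60 = 2.52333 rev/s
γ̇ = π D N / h = (π)(0.0831)(2.52333) / 0.00946 = 69.6361 s⁻¹
ΔT = η·γ̇²·t_res/(ρ·cp) = [1695 × 69.6361² × 29.8499] / [1185 × 1926] = 107.5 K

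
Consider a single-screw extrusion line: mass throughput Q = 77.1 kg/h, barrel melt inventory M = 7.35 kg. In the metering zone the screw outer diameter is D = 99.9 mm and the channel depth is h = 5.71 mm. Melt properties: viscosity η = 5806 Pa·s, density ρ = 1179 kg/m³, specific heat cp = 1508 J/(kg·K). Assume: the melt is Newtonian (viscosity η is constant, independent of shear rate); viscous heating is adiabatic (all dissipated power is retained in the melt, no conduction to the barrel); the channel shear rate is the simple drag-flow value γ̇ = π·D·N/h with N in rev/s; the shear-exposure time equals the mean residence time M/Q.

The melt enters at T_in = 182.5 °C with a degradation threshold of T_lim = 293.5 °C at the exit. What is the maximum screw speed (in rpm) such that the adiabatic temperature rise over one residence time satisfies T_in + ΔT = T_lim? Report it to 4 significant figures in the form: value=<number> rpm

value=10.86 rpm

Convert throughput: Q = 77.1 kg/h = 77.1/3600 = 0.0214167 kg/s
t_res = M / Q_s = 7.35 / 0.0214167 = 343.191 s
Convert to metres: D = 0.0999 m, h = 0.00571 m
ΔT_a = T_lim − T_in = 293.5 − 182.5 = 111 K
γ̇_max² = ΔT_a·ρ·cp/(η·t_res) = 111·1179·1508/(5806·343.191) = 99.0434 s⁻²
γ̇_max = sqrt(99.0434) = 9.95206 s⁻¹
N_max = γ̇_max h / (πD) = 9.95206·0.00571/(π·0.0999) = 0.181065 rev/s → ×60 = 10.8639 rpm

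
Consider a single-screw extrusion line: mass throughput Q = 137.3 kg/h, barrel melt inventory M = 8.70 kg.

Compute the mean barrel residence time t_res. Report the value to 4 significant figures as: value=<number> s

value=228.1 s

Throughput in SI: Q_s = 137.3 kg/h ÷ 3600 s/h = 0.0381389 kg/s
t_res = M / Q_s = 8.70 ÷ 0.0381389 = 228.114 s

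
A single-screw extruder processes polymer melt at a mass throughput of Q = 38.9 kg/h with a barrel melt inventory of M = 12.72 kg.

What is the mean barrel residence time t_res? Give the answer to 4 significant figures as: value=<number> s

Q_s = Q / 3600 = 38.9 / 3600 = 0.0108056 kg/s
Mean residence time: t_res = M/Q_s = 12.72 kg / 0.0108056 kg/s = 1177.17 s

value=1177. s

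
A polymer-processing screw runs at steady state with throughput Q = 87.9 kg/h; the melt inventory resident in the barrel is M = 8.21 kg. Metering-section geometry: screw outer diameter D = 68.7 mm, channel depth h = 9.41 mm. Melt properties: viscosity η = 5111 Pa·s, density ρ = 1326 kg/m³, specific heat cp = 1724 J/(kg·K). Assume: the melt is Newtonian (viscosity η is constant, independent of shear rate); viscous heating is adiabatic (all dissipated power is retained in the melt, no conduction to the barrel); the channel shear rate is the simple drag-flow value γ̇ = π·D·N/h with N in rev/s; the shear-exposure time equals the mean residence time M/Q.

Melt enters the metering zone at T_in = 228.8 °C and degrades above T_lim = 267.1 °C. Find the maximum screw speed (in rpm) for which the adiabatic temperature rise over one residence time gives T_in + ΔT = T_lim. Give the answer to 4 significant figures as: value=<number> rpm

value=18.67 rpm

Q_s = Q / 3600 = 87.9 / 3600 = 0.0244167 kg/s
Mean residence time: t_res = M/Q_s = 8.21 kg / 0.0244167 kg/s = 336.246 s
Convert to metres: D = 0.0687 m, h = 0.00941 m
ΔT_a = T_lim − T_in = 267.1 °C − 228.8 °C = 38.3 K
γ̇_max² = ΔT_a·ρ·cp / (η·t_res) = [38.3 × 1326 × 1724] / [5111 × 336.246] = 50.9468 s⁻²
γ̇_max = sqrt(50.9468) = 7.1377 s⁻¹
Solve γ̇ = πDN/h for N: N_max = γ̇_max·h/(π·D) = 7.1377 × 0.00941 / (π × 0.0687) = 0.311201 rev/s = 18.6721 rpm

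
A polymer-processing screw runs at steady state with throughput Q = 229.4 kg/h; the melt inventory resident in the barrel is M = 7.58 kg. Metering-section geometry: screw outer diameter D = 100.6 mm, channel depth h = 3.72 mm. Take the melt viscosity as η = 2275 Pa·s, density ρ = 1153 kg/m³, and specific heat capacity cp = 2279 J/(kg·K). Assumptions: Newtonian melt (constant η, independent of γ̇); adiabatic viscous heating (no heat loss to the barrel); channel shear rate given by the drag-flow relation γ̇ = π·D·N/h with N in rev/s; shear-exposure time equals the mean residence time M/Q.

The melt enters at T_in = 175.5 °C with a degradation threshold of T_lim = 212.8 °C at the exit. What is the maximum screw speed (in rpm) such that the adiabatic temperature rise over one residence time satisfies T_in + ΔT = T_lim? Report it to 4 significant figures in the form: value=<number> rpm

value=13.44 rpm

Convert throughput: Q = 229.4 kg/h = 229.4/3600 = 0.0637222 kg/s
Mean residence time: t_res = M/Q_s = 7.58 kg / 0.0637222 kg/s = 118.954 s
D = 100.6 mm = 0.1006 m;  h = 3.72 mm = 0.00372 m
ΔT_a = T_lim − T_in = 212.8 °C − 175.5 °C = 37.3 K
γ̇_max² = ΔT_a·ρ·cp/(η·t_res) = 37.3·1153·2279/(2275·118.954) = 362.179 s⁻²
Take the square root: γ̇_max = √(362.179) = 19.031 s⁻¹
Solve γ̇ = πDN/h for N: N_max = γ̇_max·h/(π·D) = 19.031 × 0.00372 / (π × 0.1006) = 0.224004 rev/s = 13.4403 rpm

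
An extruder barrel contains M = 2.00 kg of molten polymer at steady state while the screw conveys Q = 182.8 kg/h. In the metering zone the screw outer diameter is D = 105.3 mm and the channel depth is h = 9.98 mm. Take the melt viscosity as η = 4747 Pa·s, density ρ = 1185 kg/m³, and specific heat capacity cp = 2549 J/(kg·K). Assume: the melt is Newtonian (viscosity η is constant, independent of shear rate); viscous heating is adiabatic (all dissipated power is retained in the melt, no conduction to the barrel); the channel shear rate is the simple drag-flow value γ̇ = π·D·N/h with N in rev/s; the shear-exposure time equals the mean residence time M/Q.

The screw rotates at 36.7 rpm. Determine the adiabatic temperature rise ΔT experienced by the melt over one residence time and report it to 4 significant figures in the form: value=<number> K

Convert throughput: Q = 182.8 kg/h = 182.8/3600 = 0.0507778 kg/s
t_res = M / Q_s = 2.00 / 0.0507778 = 39.3873 s
Convert to SI: D = 0.1053 m, h = 0.00998 m, N = 36.7/60 = 0.611667 rev/s
γ̇ = π·D·N / h = π · 0.1053 · 0.611667 / 0.00998 = 20.2751 s⁻¹
ΔT = η·γ̇²·t_res/(ρ·cp) = [4747 × 20.2751² × 39.3873] / [1185 × 2549] = 25.4456 K

value=25.45 K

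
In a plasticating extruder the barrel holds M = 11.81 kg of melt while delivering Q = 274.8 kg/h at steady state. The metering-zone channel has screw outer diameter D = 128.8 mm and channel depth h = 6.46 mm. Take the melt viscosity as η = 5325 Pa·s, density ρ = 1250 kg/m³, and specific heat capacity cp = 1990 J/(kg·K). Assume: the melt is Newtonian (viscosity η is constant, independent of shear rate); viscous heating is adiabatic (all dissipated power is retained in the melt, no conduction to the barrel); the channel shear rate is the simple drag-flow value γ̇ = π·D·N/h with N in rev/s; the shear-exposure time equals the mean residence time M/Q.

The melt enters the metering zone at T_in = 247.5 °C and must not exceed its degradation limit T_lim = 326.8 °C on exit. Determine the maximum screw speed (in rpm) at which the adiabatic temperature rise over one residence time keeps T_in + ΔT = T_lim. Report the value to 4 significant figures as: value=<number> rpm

Q_s = Q / 3600 = 274.8 / 3600 = 0.0763333 kg/s
Mean residence time: t_res = M/Q_s = 11.81 kg / 0.0763333 kg/s = 154.716 s
Convert to metres: D = 0.1288 m, h = 0.00646 m
Allowable rise: ΔT_a = T_lim − T_in = 326.8 − 247.5 = 79.3 K
γ̇_max² = ΔT_a·ρ·cp / (η·t_res) = [79.3 × 1250 × 1990] / [5325 × 154.716] = 239.431 s⁻²
γ̇_max = √239.431 = 15.4736 s⁻¹
Solve γ̇ = πDN/h for N: N_max = γ̇_max·h/(π·D) = 15.4736 × 0.00646 / (π × 0.1288) = 0.247034 rev/s = 14.8221 rpm

value=14.82 rpm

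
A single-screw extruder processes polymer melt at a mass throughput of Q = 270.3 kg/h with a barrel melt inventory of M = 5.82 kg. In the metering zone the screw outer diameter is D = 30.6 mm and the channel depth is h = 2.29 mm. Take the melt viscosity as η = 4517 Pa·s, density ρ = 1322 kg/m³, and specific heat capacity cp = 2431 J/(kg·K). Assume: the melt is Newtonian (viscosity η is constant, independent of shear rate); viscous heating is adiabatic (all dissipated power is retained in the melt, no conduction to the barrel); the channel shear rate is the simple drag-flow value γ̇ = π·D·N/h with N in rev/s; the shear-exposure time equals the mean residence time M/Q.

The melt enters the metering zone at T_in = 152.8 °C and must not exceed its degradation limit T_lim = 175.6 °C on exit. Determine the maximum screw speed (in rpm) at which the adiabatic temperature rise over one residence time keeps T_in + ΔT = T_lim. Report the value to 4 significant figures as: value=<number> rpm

Throughput in SI: Q_s = 270.3 kg/h ÷ 3600 s/h = 0.0750833 kg/s
t_res = M / Q_s = 5.82 / 0.0750833 = 77.5139 s
D = 30.6 mm = 0.0306 m;  h = 2.29 mm = 0.00229 m
ΔT_a = T_lim − T_in = 175.6 °C − 152.8 °C = 22.8 K
Invert ΔT = ηγ̇²t_res/(ρcp) for γ̇: γ̇_max² = ΔT_a ρ cp / (η t_res) = 22.8·1322·2431 / (4517·77.5139) = 209.277 s⁻²
γ̇_max = sqrt(209.277) = 14.4664 s⁻¹
Solve γ̇ = πDN/h for N: N_max = γ̇_max·h/(π·D) = 14.4664 × 0.00229 / (π × 0.0306) = 0.344608 rev/s = 20.6765 rpm

value=20.68 rpm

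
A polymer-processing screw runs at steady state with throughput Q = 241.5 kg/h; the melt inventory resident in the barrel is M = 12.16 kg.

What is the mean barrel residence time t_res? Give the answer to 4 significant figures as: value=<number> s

Throughput in SI: Q_s = 241.5 kg/h ÷ 3600 s/h = 0.0670833 kg/s
t_res = M / Q_s = 12.16 / 0.0670833 = 181.267 s

value=181.3 s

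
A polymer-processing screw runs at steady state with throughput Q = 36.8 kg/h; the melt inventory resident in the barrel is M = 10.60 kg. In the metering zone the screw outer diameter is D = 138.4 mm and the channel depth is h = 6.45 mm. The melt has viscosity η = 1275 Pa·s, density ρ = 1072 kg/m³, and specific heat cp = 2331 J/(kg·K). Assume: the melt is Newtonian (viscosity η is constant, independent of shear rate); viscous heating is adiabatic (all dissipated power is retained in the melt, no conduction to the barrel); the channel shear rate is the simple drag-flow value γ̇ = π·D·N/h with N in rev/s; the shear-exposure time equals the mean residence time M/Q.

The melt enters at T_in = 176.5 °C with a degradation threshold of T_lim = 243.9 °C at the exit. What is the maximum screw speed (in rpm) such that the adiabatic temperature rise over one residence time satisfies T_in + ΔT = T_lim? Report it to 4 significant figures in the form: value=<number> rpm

Throughput in SI: Q_s = 36.8 kg/h ÷ 3600 s/h = 0.0102222 kg/s
Mean residence time: t_res = M/Q_s = 10.60 kg / 0.0102222 kg/s = 1036.96 s
Convert to metres: D = 0.1384 m, h = 0.00645 m
ΔT_a = T_lim − T_in = 243.9 − 176.5 = 67.4 K
γ̇_max² = ΔT_a·ρ·cp / (η·t_res) = [67.4 × 1072 × 2331] / [1275 × 1036.96] = 127.387 s⁻²
γ̇_max = sqrt(127.387) = 11.2866 s⁻¹
N_max = γ̇_max·h / (π·D) = 11.2866 · 0.00645 / (π · 0.1384) = 0.167431 rev/s = 10.0459 rpm

value=10.05 rpm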